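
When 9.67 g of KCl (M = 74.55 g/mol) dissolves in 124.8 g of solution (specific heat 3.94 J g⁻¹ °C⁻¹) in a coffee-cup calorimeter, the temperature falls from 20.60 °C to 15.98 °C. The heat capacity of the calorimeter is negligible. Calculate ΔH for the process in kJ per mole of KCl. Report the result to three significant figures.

|ΔT| = |15.98 − 20.60| = 4.62 °C
|q_surr| = (124.8 × 3.94) × 4.62 = 491.712 × 4.62 = 2272 J
n(KCl) = 9.67 / 74.55 = 0.1297 mol
Temperature fell, so q_rxn = +|q_surr| = 2.272 kJ
ΔH = q_rxn / n = 17.52 kJ/mol

ΔH = 17.5 kJ/mol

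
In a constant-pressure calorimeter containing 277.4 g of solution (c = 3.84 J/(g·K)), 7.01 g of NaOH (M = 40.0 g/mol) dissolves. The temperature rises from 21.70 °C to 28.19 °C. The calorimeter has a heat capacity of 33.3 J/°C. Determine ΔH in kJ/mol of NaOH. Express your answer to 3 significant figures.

|ΔT| = |28.19 − 21.70| = 6.49 °C
|q_surr| = (277.4 × 3.84 + 33.3) × 6.49 = 1098.516 × 6.49 = 7129 J
n(NaOH) = 7.01 / 40.0 = 0.1753 mol
Temperature rose, so q_rxn = −|q_surr| = -7.129 kJ
ΔH = q_rxn / n = -40.67 kJ/mol

ΔH = -40.7 kJ/mol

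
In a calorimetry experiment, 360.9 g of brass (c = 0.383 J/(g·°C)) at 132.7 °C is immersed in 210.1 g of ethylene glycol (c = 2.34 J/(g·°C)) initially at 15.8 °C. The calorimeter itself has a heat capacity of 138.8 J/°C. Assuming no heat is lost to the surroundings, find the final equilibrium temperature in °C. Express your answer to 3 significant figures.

T_f = 36.8 °C

Heat lost by brass = heat gained by ethylene glycol + calorimeter.
(360.9)(0.383)(132.7 − T) = [(210.1)(2.34) + 138.8](T − 15.8)
138.2247 (132.7 − T) = 630.434 (T − 15.8)
18342 − 138.2247 T = 630.434 T − 9960.9
28302.9 = 768.6587 T
T = 36.82 °C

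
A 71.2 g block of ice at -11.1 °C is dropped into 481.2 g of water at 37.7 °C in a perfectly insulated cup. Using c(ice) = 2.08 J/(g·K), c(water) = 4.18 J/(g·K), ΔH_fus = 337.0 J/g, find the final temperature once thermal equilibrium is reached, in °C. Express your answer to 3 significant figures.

Heat to bring ice to 0 °C and melt it: q₁ = 71.2×2.08×11.1 + 71.2×337.0 = 25638 J
Heat the water can supply cooling to 0 °C: 481.2×4.18×37.7 = 75830.4 J > q₁, so all ice melts.
Energy balance: 481.2×4.18×(37.7 − T) = 25638 + 71.2×4.18×(T − 0)
2011.416(37.7 − T) = 25638 + 297.616 T
75830.4 − 25638 = 2309.032 T
T = 50192.4 / 2309.032 = 21.74 °C

T_f = 21.7 °C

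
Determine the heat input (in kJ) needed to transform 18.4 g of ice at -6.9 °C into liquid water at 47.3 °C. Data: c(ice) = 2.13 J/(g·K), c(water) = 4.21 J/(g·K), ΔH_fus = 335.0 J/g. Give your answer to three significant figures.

q1 (heat ice -6.9→0.0 °C): 18.4 × 2.13 × 6.9 = 270 J
q2 (melt at 0 °C): 18.4 × 335.0 = 6164 J
q3 (heat water 0.0→47.3 °C): 18.4 × 4.21 × 47.3 = 3664 J
Total: 270 + 6164 + 3664 = 10098 J = 10.1 kJ

q = 10.1 kJ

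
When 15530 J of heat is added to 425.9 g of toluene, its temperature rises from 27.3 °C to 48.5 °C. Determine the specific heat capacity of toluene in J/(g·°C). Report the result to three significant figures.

c = q / (m ΔT) = 15530 / (425.9 × 21.2)
c = 15530 / 9029.08 = 1.72 J/(g·°C)

c = 1.72 J/(g·°C)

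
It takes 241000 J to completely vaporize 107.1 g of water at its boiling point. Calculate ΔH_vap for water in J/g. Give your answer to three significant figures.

ΔH_vap = q / m = 241000 / 107.1 = 2250 J/g

ΔH_vap = 2250 J/g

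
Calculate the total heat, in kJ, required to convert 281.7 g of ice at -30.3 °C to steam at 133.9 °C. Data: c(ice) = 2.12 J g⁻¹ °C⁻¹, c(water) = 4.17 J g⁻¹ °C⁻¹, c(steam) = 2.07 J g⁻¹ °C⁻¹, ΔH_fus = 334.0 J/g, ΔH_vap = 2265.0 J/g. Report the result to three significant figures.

q1 (heat ice -30.3→0.0 °C): 281.7 × 2.12 × 30.3 = 18095 J
q2 (melt at 0 °C): 281.7 × 334.0 = 94088 J
q3 (heat water 0.0→100.0 °C): 281.7 × 4.17 × 100.0 = 117469 J
q4 (vaporize at 100 °C): 281.7 × 2265.0 = 638051 J
q5 (heat steam 100.0→133.9 °C): 281.7 × 2.07 × 33.9 = 19768 J
Total: 18095 + 94088 + 117469 + 638051 + 19768 = 887471 J = 887 kJ

q = 887 kJ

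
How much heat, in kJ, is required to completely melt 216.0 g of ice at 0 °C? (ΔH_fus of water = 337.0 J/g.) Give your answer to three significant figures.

q = 72.8 kJ

q = m × ΔH_fus = 216.0 × 337.0 = 72790 J = 72.8 kJ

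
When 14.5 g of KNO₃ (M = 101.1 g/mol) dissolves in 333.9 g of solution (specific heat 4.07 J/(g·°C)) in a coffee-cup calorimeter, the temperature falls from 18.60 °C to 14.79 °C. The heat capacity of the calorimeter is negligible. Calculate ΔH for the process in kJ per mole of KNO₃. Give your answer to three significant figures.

ΔH = 36.1 kJ/mol

|ΔT| = |14.79 − 18.60| = 3.81 °C
|q_surr| = (333.9 × 4.07) × 3.81 = 1358.973 × 3.81 = 5178 J
n(KNO₃) = 14.5 / 101.1 = 0.1434 mol
Temperature fell, so q_rxn = +|q_surr| = 5.178 kJ
ΔH = q_rxn / n = 36.11 kJ/mol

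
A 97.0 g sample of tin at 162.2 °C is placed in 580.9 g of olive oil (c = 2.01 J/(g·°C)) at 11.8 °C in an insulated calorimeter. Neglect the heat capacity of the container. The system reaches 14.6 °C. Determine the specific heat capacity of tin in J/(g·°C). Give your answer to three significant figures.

q_gained = (580.9 × 2.01) × (14.6 − 11.8) = 3269 J
q_lost = 97.0 × c × (162.2 − 14.6) = 14317.2 c
Set equal: c = 3269 / 14317.2 = 0.228 J/(g·°C)

c = 0.228 J/(g·°C)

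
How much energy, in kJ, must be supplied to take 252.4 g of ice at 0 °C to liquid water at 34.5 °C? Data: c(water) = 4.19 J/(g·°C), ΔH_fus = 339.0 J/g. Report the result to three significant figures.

q = 122 kJ

q1 (melt at 0 °C): 252.4 × 339.0 = 85564 J
q2 (heat water 0.0→34.5 °C): 252.4 × 4.19 × 34.5 = 36486 J
Total: 85564 + 36486 = 122050 J = 122 kJ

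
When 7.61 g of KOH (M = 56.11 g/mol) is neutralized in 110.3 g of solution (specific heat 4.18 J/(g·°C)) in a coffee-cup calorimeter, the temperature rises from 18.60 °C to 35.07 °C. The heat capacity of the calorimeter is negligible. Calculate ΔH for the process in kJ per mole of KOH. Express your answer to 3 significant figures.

ΔH = -56.0 kJ/mol

|ΔT| = |35.07 − 18.60| = 16.47 °C
|q_surr| = (110.3 × 4.18) × 16.47 = 461.054 × 16.47 = 7594 J
n(KOH) = 7.61 / 56.11 = 0.1356 mol
Temperature rose, so q_rxn = −|q_surr| = -7.594 kJ
ΔH = q_rxn / n = -56.00 kJ/mol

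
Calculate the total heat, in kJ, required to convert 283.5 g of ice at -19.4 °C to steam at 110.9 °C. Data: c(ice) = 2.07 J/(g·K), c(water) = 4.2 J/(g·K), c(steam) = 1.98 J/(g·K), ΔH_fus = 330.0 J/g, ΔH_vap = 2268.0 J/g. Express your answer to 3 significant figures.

q = 873 kJ

q1 (heat ice -19.4→0.0 °C): 283.5 × 2.07 × 19.4 = 11385 J
q2 (melt at 0 °C): 283.5 × 330.0 = 93555 J
q3 (heat water 0.0→100.0 °C): 283.5 × 4.2 × 100.0 = 119070 J
q4 (vaporize at 100 °C): 283.5 × 2268.0 = 642978 J
q5 (heat steam 100.0→110.9 °C): 283.5 × 1.98 × 10.9 = 6118 J
Total: 11385 + 93555 + 119070 + 642978 + 6118 = 873106 J = 873 kJ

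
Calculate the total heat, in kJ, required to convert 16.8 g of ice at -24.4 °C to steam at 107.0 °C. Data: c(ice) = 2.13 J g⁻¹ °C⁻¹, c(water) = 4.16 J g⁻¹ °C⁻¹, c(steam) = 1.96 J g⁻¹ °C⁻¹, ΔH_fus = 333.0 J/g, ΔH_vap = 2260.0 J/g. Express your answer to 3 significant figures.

q1 (heat ice -24.4→0.0 °C): 16.8 × 2.13 × 24.4 = 873 J
q2 (melt at 0 °C): 16.8 × 333.0 = 5594 J
q3 (heat water 0.0→100.0 °C): 16.8 × 4.16 × 100.0 = 6989 J
q4 (vaporize at 100 °C): 16.8 × 2260.0 = 37968 J
q5 (heat steam 100.0→107.0 °C): 16.8 × 1.96 × 7.0 = 230 J
Total: 873 + 5594 + 6989 + 37968 + 230 = 51654 J = 51.7 kJ

q = 51.7 kJ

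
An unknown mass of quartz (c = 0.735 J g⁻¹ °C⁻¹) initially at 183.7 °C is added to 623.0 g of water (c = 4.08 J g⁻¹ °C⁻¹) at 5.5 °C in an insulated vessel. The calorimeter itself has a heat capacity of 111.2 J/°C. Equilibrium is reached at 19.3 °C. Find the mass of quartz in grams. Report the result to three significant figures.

m = 303 g

q_gained = (623.0 × 4.08 + 111.2) × (19.3 − 5.5) = 36610 J
q_lost = m × 0.735 × (183.7 − 19.3) = 120.834 m
m = 36610 / 120.834 = 303 g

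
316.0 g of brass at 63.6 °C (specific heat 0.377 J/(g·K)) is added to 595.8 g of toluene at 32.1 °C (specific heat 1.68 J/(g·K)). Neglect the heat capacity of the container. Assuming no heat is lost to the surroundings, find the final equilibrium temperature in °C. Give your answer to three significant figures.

Heat lost by brass = heat gained by toluene.
(316.0)(0.377)(63.6 − T) = (595.8)(1.68)(T − 32.1)
119.132 (63.6 − T) = 1000.944 (T − 32.1)
7576.8 − 119.132 T = 1000.944 T − 32130
39706.8 = 1120.076 T
T = 35.45 °C

T_f = 35.5 °C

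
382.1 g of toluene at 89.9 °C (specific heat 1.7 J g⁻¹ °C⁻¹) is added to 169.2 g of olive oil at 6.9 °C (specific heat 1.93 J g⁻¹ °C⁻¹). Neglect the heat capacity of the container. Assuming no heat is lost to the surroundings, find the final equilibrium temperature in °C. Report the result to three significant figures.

Heat lost by toluene = heat gained by olive oil.
(382.1)(1.7)(89.9 − T) = (169.2)(1.93)(T − 6.9)
649.57 (89.9 − T) = 326.556 (T − 6.9)
58396 − 649.57 T = 326.556 T − 2253.2
60649.2 = 976.126 T
T = 62.13 °C

T_f = 62.1 °C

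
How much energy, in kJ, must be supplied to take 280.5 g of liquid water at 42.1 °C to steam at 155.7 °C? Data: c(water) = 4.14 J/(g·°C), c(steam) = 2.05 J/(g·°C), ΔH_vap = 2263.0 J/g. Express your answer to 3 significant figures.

q1 (heat water 42.1→100.0 °C): 280.5 × 4.14 × 57.9 = 67238 J
q2 (vaporize at 100 °C): 280.5 × 2263.0 = 634772 J
q3 (heat steam 100.0→155.7 °C): 280.5 × 2.05 × 55.7 = 32029 J
Total: 67238 + 634772 + 32029 = 734039 J = 734 kJ

q = 734 kJ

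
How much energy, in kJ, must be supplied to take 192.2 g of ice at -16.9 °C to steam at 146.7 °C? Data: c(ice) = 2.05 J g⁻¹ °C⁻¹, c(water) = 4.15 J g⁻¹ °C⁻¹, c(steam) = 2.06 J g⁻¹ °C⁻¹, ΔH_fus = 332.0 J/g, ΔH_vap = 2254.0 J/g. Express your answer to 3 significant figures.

q = 602 kJ

q1 (heat ice -16.9→0.0 °C): 192.2 × 2.05 × 16.9 = 6659 J
q2 (melt at 0 °C): 192.2 × 332.0 = 63810 J
q3 (heat water 0.0→100.0 °C): 192.2 × 4.15 × 100.0 = 79763 J
q4 (vaporize at 100 °C): 192.2 × 2254.0 = 433219 J
q5 (heat steam 100.0→146.7 °C): 192.2 × 2.06 × 46.7 = 18490 J
Total: 6659 + 63810 + 79763 + 433219 + 18490 = 601941 J = 602 kJ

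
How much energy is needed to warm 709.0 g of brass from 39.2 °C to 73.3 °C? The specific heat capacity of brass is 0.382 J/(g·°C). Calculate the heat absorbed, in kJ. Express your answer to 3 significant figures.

q = m c ΔT = 709.0 × 0.382 × (73.3 − 39.2)
q = 709.0 × 0.382 × 34.1 = 9236 J = 9.24 kJ

q = 9.24 kJ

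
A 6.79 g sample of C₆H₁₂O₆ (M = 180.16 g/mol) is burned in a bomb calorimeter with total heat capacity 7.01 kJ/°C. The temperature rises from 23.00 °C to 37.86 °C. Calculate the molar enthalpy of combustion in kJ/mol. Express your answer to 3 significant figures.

ΔT = 37.86 − 23.00 = 14.86 °C
q_cal = C_cal × ΔT = 7.01 × 14.86 = 104.1686 kJ
n = 6.79 / 180.16 = 0.03769 mol
q_rxn = −q_cal = -104.1686 kJ
ΔH = -104.1686 / 0.03769 = -2764 kJ/mol

ΔH = -2760 kJ/mol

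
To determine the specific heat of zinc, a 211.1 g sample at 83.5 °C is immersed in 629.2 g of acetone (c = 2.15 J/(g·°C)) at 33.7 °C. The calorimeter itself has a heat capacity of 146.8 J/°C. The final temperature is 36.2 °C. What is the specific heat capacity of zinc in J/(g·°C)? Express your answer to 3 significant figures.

c = 0.375 J/(g·°C)

q_gained = (629.2 × 2.15 + 146.8) × (36.2 − 33.7) = 3749 J
q_lost = 211.1 × c × (83.5 − 36.2) = 9985.03 c
Set equal: c = 3749 / 9985.03 = 0.375 J/(g·°C)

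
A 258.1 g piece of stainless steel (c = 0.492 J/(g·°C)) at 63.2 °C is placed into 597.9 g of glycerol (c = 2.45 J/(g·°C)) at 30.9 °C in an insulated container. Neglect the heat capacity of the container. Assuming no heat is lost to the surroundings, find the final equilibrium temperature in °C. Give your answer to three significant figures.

T_f = 33.5 °C

Heat lost by stainless steel = heat gained by glycerol.
(258.1)(0.492)(63.2 − T) = (597.9)(2.45)(T − 30.9)
126.9852 (63.2 − T) = 1464.855 (T − 30.9)
8025.5 − 126.9852 T = 1464.855 T − 45264
53289.5 = 1591.8402 T
T = 33.48 °C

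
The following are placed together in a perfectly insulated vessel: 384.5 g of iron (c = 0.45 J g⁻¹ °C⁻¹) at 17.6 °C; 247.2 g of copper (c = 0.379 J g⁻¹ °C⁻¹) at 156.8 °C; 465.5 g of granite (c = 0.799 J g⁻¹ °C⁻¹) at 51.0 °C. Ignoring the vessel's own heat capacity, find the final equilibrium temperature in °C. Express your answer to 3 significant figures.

T_f = 57.5 °C

Σ mᵢcᵢ(T − Tᵢ) = 0  ⇒  T = Σ mᵢcᵢTᵢ / Σ mᵢcᵢ
Σ mᵢcᵢ = 384.5×0.45 + 247.2×0.379 + 465.5×0.799 = 638.6483
Σ mᵢcᵢTᵢ = 173.025×17.6 + 93.6888×156.8 + 371.9345×51.0 = 36704
T = 36704 / 638.6483 = 57.47 °C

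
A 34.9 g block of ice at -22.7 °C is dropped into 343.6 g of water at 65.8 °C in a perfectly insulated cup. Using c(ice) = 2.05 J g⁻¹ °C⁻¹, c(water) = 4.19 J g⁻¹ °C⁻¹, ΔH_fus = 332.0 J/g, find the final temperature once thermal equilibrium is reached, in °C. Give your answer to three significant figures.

T_f = 51.4 °C

Heat to bring ice to 0 °C and melt it: q₁ = 34.9×2.05×22.7 + 34.9×332.0 = 13211 J
Heat the water can supply cooling to 0 °C: 343.6×4.19×65.8 = 94731.2 J > q₁, so all ice melts.
Energy balance: 343.6×4.19×(65.8 − T) = 13211 + 34.9×4.19×(T − 0)
1439.684(65.8 − T) = 13211 + 146.231 T
94731.2 − 13211 = 1585.915 T
T = 81520.2 / 1585.915 = 51.40 °C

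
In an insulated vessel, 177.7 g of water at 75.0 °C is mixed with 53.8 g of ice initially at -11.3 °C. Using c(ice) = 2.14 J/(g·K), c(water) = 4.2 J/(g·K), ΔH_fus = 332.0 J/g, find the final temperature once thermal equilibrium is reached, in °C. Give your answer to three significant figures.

T_f = 37.9 °C

Heat to bring ice to 0 °C and melt it: q₁ = 53.8×2.14×11.3 + 53.8×332.0 = 19163 J
Heat the water can supply cooling to 0 °C: 177.7×4.2×75.0 = 55975.5 J > q₁, so all ice melts.
Energy balance: 177.7×4.2×(75.0 − T) = 19163 + 53.8×4.2×(T − 0)
746.34(75.0 − T) = 19163 + 225.96 T
55975.5 − 19163 = 972.30 T
T = 36812.5 / 972.30 = 37.86 °C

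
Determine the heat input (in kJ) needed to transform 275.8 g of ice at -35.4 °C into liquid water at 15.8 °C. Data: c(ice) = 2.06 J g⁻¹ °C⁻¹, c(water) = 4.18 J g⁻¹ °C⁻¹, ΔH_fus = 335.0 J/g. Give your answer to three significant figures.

q = 131 kJ

q1 (heat ice -35.4→0.0 °C): 275.8 × 2.06 × 35.4 = 20112 J
q2 (melt at 0 °C): 275.8 × 335.0 = 92393 J
q3 (heat water 0.0→15.8 °C): 275.8 × 4.18 × 15.8 = 18215 J
Total: 20112 + 92393 + 18215 = 130720 J = 131 kJ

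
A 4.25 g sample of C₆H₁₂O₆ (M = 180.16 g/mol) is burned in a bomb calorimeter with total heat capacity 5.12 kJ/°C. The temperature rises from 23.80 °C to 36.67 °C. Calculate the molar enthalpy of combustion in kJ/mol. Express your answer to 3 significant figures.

ΔH = -2790 kJ/mol

ΔT = 36.67 − 23.80 = 12.87 °C
q_cal = C_cal × ΔT = 5.12 × 12.87 = 65.8944 kJ
n = 4.25 / 180.16 = 0.02359 mol
q_rxn = −q_cal = -65.8944 kJ
ΔH = -65.8944 / 0.02359 = -2793 kJ/mol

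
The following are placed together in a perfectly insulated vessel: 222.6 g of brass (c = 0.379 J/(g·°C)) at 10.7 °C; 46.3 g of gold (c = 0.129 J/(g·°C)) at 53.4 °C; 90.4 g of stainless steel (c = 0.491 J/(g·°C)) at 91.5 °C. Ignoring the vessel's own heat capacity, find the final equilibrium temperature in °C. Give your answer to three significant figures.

Σ mᵢcᵢ(T − Tᵢ) = 0  ⇒  T = Σ mᵢcᵢTᵢ / Σ mᵢcᵢ
Σ mᵢcᵢ = 222.6×0.379 + 46.3×0.129 + 90.4×0.491 = 134.7245
Σ mᵢcᵢTᵢ = 84.3654×10.7 + 5.9727×53.4 + 44.3864×91.5 = 5283.0
T = 5283.0 / 134.7245 = 39.21 °C

T_f = 39.2 °C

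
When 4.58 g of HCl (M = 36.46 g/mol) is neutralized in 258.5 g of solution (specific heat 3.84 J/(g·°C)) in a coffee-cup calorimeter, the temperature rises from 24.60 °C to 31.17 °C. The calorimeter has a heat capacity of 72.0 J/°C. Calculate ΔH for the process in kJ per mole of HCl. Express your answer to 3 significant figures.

|ΔT| = |31.17 − 24.60| = 6.57 °C
|q_surr| = (258.5 × 3.84 + 72.0) × 6.57 = 1064.64 × 6.57 = 6995 J
n(HCl) = 4.58 / 36.46 = 0.1256 mol
Temperature rose, so q_rxn = −|q_surr| = -6.995 kJ
ΔH = q_rxn / n = -55.69 kJ/mol

ΔH = -55.7 kJ/mol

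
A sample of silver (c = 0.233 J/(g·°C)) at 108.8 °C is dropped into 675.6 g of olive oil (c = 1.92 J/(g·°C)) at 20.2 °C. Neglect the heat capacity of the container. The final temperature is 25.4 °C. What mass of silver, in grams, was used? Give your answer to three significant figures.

q_gained = (675.6 × 1.92) × (25.4 − 20.2) = 6745 J
q_lost = m × 0.233 × (108.8 − 25.4) = 19.4322 m
m = 6745 / 19.4322 = 347 g

m = 347 g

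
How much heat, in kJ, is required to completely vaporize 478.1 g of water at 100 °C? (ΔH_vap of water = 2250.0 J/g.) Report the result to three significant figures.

q = m × ΔH_vap = 478.1 × 2250.0 = 1076000 J = 1080 kJ

q = 1080 kJ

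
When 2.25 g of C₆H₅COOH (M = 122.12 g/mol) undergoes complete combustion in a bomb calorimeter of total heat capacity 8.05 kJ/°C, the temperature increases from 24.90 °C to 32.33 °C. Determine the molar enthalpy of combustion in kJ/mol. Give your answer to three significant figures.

ΔT = 32.33 − 24.90 = 7.43 °C
q_cal = C_cal × ΔT = 8.05 × 7.43 = 59.8115 kJ
n = 2.25 / 122.12 = 0.01842 mol
q_rxn = −q_cal = -59.8115 kJ
ΔH = -59.8115 / 0.01842 = -3247 kJ/mol

ΔH = -3250 kJ/mol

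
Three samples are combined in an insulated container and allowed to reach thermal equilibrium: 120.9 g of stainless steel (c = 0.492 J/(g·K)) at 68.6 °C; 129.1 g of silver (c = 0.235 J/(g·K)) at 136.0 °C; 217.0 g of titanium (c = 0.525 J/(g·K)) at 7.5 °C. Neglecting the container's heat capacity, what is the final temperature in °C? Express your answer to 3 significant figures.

Σ mᵢcᵢ(T − Tᵢ) = 0  ⇒  T = Σ mᵢcᵢTᵢ / Σ mᵢcᵢ
Σ mᵢcᵢ = 120.9×0.492 + 129.1×0.235 + 217.0×0.525 = 203.7463
Σ mᵢcᵢTᵢ = 59.4828×68.6 + 30.3385×136.0 + 113.925×7.5 = 9061.0
T = 9061.0 / 203.7463 = 44.47 °C

T_f = 44.5 °C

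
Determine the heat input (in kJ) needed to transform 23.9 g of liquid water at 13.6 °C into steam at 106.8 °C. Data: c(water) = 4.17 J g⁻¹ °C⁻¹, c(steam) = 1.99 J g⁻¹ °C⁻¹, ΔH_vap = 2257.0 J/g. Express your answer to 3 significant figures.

q = 62.9 kJ

q1 (heat water 13.6→100.0 °C): 23.9 × 4.17 × 86.4 = 8611 J
q2 (vaporize at 100 °C): 23.9 × 2257.0 = 53942 J
q3 (heat steam 100.0→106.8 °C): 23.9 × 1.99 × 6.8 = 323 J
Total: 8611 + 53942 + 323 = 62876 J = 62.9 kJ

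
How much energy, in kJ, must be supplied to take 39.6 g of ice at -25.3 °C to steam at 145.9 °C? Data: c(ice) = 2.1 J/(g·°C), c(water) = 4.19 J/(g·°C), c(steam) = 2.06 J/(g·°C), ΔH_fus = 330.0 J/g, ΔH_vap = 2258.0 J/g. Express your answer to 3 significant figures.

q = 125 kJ

q1 (heat ice -25.3→0.0 °C): 39.6 × 2.1 × 25.3 = 2104 J
q2 (melt at 0 °C): 39.6 × 330.0 = 13068 J
q3 (heat water 0.0→100.0 °C): 39.6 × 4.19 × 100.0 = 16592 J
q4 (vaporize at 100 °C): 39.6 × 2258.0 = 89417 J
q5 (heat steam 100.0→145.9 °C): 39.6 × 2.06 × 45.9 = 3744 J
Total: 2104 + 13068 + 16592 + 89417 + 3744 = 124925 J = 125 kJ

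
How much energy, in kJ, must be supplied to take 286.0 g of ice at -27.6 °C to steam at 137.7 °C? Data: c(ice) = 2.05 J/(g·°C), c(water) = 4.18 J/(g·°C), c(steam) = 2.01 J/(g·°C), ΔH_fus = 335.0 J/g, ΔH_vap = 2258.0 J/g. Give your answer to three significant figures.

q1 (heat ice -27.6→0.0 °C): 286.0 × 2.05 × 27.6 = 16182 J
q2 (melt at 0 °C): 286.0 × 335.0 = 95810 J
q3 (heat water 0.0→100.0 °C): 286.0 × 4.18 × 100.0 = 119548 J
q4 (vaporize at 100 °C): 286.0 × 2258.0 = 645788 J
q5 (heat steam 100.0→137.7 °C): 286.0 × 2.01 × 37.7 = 21672 J
Total: 16182 + 95810 + 119548 + 645788 + 21672 = 899000 J = 899 kJ

q = 899 kJ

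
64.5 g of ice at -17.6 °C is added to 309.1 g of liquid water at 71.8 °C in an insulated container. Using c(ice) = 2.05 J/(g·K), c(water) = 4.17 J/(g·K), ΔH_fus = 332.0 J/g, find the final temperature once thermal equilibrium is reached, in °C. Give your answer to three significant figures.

Heat to bring ice to 0 °C and melt it: q₁ = 64.5×2.05×17.6 + 64.5×332.0 = 23741 J
Heat the water can supply cooling to 0 °C: 309.1×4.17×71.8 = 92546.4 J > q₁, so all ice melts.
Energy balance: 309.1×4.17×(71.8 − T) = 23741 + 64.5×4.17×(T − 0)
1288.947(71.8 − T) = 23741 + 268.965 T
92546.4 − 23741 = 1557.912 T
T = 68805.4 / 1557.912 = 44.17 °C

T_f = 44.2 °C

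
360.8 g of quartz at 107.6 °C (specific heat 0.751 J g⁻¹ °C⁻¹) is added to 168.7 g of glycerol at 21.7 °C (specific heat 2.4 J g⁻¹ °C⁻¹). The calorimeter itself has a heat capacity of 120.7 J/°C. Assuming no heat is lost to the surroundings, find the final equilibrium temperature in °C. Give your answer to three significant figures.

T_f = 50.9 °C

Heat lost by quartz = heat gained by glycerol + calorimeter.
(360.8)(0.751)(107.6 − T) = [(168.7)(2.4) + 120.7](T − 21.7)
270.9608 (107.6 − T) = 525.58 (T − 21.7)
29155 − 270.9608 T = 525.58 T − 11405
40560 = 796.5408 T
T = 50.92 °C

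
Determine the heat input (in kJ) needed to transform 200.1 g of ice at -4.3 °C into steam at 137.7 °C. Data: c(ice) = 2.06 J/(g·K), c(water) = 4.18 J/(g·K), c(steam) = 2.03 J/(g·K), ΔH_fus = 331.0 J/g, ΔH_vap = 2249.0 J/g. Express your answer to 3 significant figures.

q1 (heat ice -4.3→0.0 °C): 200.1 × 2.06 × 4.3 = 1772 J
q2 (melt at 0 °C): 200.1 × 331.0 = 66233 J
q3 (heat water 0.0→100.0 °C): 200.1 × 4.18 × 100.0 = 83642 J
q4 (vaporize at 100 °C): 200.1 × 2249.0 = 450025 J
q5 (heat steam 100.0→137.7 °C): 200.1 × 2.03 × 37.7 = 15314 J
Total: 1772 + 66233 + 83642 + 450025 + 15314 = 616986 J = 617 kJ

q = 617 kJ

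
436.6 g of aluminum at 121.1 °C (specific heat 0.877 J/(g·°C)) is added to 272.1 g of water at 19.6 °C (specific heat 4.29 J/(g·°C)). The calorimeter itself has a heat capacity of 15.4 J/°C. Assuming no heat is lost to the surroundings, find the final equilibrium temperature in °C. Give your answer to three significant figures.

Heat lost by aluminum = heat gained by water + calorimeter.
(436.6)(0.877)(121.1 − T) = [(272.1)(4.29) + 15.4](T − 19.6)
382.8982 (121.1 − T) = 1182.709 (T − 19.6)
46369 − 382.8982 T = 1182.709 T − 23181
69550 = 1565.6072 T
T = 44.42 °C

T_f = 44.4 °C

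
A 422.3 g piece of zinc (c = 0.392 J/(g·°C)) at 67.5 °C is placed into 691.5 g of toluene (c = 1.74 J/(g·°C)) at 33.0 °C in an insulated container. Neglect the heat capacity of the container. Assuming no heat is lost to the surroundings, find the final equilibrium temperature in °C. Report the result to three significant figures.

T_f = 37.2 °C

Heat lost by zinc = heat gained by toluene.
(422.3)(0.392)(67.5 − T) = (691.5)(1.74)(T − 33.0)
165.5416 (67.5 − T) = 1203.21 (T − 33.0)
11174 − 165.5416 T = 1203.21 T − 39706
50880 = 1368.7516 T
T = 37.17 °C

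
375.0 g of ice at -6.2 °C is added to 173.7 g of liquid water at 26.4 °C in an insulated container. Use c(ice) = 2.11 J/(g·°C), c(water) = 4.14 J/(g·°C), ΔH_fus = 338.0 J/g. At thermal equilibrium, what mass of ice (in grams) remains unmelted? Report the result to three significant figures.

Heat to warm all ice to 0 °C: 375.0×2.11×6.2 = 4905.8 J
Heat released by water cooling to 0 °C: 173.7×4.14×26.4 = 18985 J
18985 J < 4905.8 + 375.0×338.0 = 131655.8 J, so not all ice melts; final T = 0 °C.
Heat left for melting: 18985 − 4905.8 = 14079.2 J
Mass melted = 14079.2 / 338.0 = 41.65 g
Ice remaining = 375.0 − 41.65 = 333.35 g

m_ice remaining = 333 g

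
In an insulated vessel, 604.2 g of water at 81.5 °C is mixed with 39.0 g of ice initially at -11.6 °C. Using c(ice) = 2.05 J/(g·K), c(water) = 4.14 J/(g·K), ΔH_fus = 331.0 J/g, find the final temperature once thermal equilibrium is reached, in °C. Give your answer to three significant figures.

T_f = 71.4 °C

Heat to bring ice to 0 °C and melt it: q₁ = 39.0×2.05×11.6 + 39.0×331.0 = 13836 J
Heat the water can supply cooling to 0 °C: 604.2×4.14×81.5 = 203863 J > q₁, so all ice melts.
Energy balance: 604.2×4.14×(81.5 − T) = 13836 + 39.0×4.14×(T − 0)
2501.388(81.5 − T) = 13836 + 161.46 T
203863 − 13836 = 2662.848 T
T = 190027 / 2662.848 = 71.36 °C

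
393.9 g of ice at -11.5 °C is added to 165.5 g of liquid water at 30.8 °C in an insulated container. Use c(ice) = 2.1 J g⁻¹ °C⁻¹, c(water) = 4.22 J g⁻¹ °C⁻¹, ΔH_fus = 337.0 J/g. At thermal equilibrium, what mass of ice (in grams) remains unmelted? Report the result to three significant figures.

m_ice remaining = 358 g

Heat to warm all ice to 0 °C: 393.9×2.1×11.5 = 9512.7 J
Heat released by water cooling to 0 °C: 165.5×4.22×30.8 = 21511 J
21511 J < 9512.7 + 393.9×337.0 = 142257.0 J, so not all ice melts; final T = 0 °C.
Heat left for melting: 21511 − 9512.7 = 11998.3 J
Mass melted = 11998.3 / 337.0 = 35.60 g
Ice remaining = 393.9 − 35.60 = 358.30 g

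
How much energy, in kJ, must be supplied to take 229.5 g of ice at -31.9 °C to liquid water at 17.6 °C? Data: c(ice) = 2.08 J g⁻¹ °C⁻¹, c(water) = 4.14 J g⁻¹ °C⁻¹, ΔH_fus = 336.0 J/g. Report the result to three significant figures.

q = 109 kJ

q1 (heat ice -31.9→0.0 °C): 229.5 × 2.08 × 31.9 = 15228 J
q2 (melt at 0 °C): 229.5 × 336.0 = 77112 J
q3 (heat water 0.0→17.6 °C): 229.5 × 4.14 × 17.6 = 16722 J
Total: 15228 + 77112 + 16722 = 109062 J = 109 kJ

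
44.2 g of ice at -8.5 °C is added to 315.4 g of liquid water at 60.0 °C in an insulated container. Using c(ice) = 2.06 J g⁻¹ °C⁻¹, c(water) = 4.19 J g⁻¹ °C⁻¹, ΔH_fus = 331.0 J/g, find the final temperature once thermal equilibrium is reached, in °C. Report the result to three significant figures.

Heat to bring ice to 0 °C and melt it: q₁ = 44.2×2.06×8.5 + 44.2×331.0 = 15404 J
Heat the water can supply cooling to 0 °C: 315.4×4.19×60.0 = 79291.6 J > q₁, so all ice melts.
Energy balance: 315.4×4.19×(60.0 − T) = 15404 + 44.2×4.19×(T − 0)
1321.526(60.0 − T) = 15404 + 185.198 T
79291.6 − 15404 = 1506.724 T
T = 63887.6 / 1506.724 = 42.40 °C

T_f = 42.4 °C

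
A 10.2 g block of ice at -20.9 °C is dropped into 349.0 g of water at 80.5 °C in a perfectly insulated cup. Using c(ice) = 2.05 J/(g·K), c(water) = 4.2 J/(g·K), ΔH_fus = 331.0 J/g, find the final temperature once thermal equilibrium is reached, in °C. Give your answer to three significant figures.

Heat to bring ice to 0 °C and melt it: q₁ = 10.2×2.05×20.9 + 10.2×331.0 = 3813.2 J
Heat the water can supply cooling to 0 °C: 349.0×4.2×80.5 = 117997 J > q₁, so all ice melts.
Energy balance: 349.0×4.2×(80.5 − T) = 3813.2 + 10.2×4.2×(T − 0)
1465.8(80.5 − T) = 3813.2 + 42.84 T
117997 − 3813.2 = 1508.64 T
T = 114183.8 / 1508.64 = 75.69 °C

T_f = 75.7 °C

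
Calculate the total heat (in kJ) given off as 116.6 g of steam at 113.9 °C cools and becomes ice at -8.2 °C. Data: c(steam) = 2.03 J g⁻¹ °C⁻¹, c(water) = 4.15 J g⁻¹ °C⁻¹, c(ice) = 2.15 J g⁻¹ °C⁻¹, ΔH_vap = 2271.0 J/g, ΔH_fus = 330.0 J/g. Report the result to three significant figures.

q1 (cool steam 113.9→100 °C): 116.6 × 2.03 × 13.9 = 3290 J
q2 (condense at 100 °C): 116.6 × 2271.0 = 264799 J
q3 (cool water 100→0 °C): 116.6 × 4.15 × 100.0 = 48389 J
q4 (freeze at 0 °C): 116.6 × 330.0 = 38478 J
q5 (cool ice 0→-8.2 °C): 116.6 × 2.15 × 8.2 = 2056 J
Total: 3290 + 264799 + 48389 + 38478 + 2056 = 357012 J = 357 kJ

q = 357 kJ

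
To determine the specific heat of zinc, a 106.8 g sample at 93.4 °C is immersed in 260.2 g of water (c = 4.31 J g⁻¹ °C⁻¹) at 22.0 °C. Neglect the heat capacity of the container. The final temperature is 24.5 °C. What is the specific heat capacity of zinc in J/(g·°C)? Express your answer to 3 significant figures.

c = 0.381 J/(g·°C)

q_gained = (260.2 × 4.31) × (24.5 − 22.0) = 2804 J
q_lost = 106.8 × c × (93.4 − 24.5) = 7358.52 c
Set equal: c = 2804 / 7358.52 = 0.381 J/(g·°C)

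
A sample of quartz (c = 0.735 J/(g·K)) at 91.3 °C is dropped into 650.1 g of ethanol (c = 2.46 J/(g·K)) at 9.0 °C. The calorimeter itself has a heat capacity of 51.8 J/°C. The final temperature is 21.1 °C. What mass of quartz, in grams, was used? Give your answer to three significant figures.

q_gained = (650.1 × 2.46 + 51.8) × (21.1 − 9.0) = 19980 J
q_lost = m × 0.735 × (91.3 − 21.1) = 51.597 m
m = 19980 / 51.597 = 387 g

m = 387 g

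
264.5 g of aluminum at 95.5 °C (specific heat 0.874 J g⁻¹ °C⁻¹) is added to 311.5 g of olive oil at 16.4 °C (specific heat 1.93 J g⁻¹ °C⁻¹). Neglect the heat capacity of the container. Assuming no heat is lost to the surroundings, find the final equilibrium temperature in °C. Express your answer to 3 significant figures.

T_f = 38.4 °C

Heat lost by aluminum = heat gained by olive oil.
(264.5)(0.874)(95.5 − T) = (311.5)(1.93)(T − 16.4)
231.173 (95.5 − T) = 601.195 (T − 16.4)
22077 − 231.173 T = 601.195 T − 9859.6
31936.6 = 832.368 T
T = 38.37 °C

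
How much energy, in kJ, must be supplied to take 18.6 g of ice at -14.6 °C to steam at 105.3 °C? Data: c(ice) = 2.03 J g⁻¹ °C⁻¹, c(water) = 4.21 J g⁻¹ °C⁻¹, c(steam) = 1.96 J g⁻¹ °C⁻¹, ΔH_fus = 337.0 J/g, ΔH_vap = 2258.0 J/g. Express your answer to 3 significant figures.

q = 56.8 kJ

q1 (heat ice -14.6→0.0 °C): 18.6 × 2.03 × 14.6 = 551 J
q2 (melt at 0 °C): 18.6 × 337.0 = 6268 J
q3 (heat water 0.0→100.0 °C): 18.6 × 4.21 × 100.0 = 7831 J
q4 (vaporize at 100 °C): 18.6 × 2258.0 = 41999 J
q5 (heat steam 100.0→105.3 °C): 18.6 × 1.96 × 5.3 = 193 J
Total: 551 + 6268 + 7831 + 41999 + 193 = 56842 J = 56.8 kJ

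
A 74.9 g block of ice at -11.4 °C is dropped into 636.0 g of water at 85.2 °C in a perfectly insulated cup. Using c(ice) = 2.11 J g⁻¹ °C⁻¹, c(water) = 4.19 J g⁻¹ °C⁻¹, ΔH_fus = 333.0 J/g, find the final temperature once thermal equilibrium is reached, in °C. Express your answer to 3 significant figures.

Heat to bring ice to 0 °C and melt it: q₁ = 74.9×2.11×11.4 + 74.9×333.0 = 26743 J
Heat the water can supply cooling to 0 °C: 636.0×4.19×85.2 = 227044 J > q₁, so all ice melts.
Energy balance: 636.0×4.19×(85.2 − T) = 26743 + 74.9×4.19×(T − 0)
2664.84(85.2 − T) = 26743 + 313.831 T
227044 − 26743 = 2978.671 T
T = 200301 / 2978.671 = 67.245 °C

T_f = 67.2 °C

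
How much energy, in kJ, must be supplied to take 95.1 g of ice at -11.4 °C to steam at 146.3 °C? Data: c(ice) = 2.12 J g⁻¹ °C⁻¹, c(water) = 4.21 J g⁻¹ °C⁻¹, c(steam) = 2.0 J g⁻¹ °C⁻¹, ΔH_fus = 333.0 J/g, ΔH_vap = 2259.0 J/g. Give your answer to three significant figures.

q1 (heat ice -11.4→0.0 °C): 95.1 × 2.12 × 11.4 = 2298 J
q2 (melt at 0 °C): 95.1 × 333.0 = 31668 J
q3 (heat water 0.0→100.0 °C): 95.1 × 4.21 × 100.0 = 40037 J
q4 (vaporize at 100 °C): 95.1 × 2259.0 = 214831 J
q5 (heat steam 100.0→146.3 °C): 95.1 × 2.0 × 46.3 = 8806 J
Total: 2298 + 31668 + 40037 + 214831 + 8806 = 297640 J = 298 kJ

q = 298 kJ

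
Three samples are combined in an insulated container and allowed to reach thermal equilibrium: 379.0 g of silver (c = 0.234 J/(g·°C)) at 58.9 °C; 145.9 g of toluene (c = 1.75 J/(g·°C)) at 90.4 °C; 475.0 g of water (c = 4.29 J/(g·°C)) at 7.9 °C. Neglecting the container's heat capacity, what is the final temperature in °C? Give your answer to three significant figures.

Σ mᵢcᵢ(T − Tᵢ) = 0  ⇒  T = Σ mᵢcᵢTᵢ / Σ mᵢcᵢ
Σ mᵢcᵢ = 379.0×0.234 + 145.9×1.75 + 475.0×4.29 = 2381.761
Σ mᵢcᵢTᵢ = 88.686×58.9 + 255.325×90.4 + 2037.75×7.9 = 44403
T = 44403 / 2381.761 = 18.64 °C

T_f = 18.6 °C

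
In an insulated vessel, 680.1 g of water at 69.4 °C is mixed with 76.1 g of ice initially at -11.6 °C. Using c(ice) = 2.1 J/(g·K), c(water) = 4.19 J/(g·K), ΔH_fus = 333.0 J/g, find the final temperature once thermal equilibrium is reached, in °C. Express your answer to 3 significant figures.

Heat to bring ice to 0 °C and melt it: q₁ = 76.1×2.1×11.6 + 76.1×333.0 = 27195 J
Heat the water can supply cooling to 0 °C: 680.1×4.19×69.4 = 197764 J > q₁, so all ice melts.
Energy balance: 680.1×4.19×(69.4 − T) = 27195 + 76.1×4.19×(T − 0)
2849.619(69.4 − T) = 27195 + 318.859 T
197764 − 27195 = 3168.478 T
T = 170569 / 3168.478 = 53.83 °C

T_f = 53.8 °C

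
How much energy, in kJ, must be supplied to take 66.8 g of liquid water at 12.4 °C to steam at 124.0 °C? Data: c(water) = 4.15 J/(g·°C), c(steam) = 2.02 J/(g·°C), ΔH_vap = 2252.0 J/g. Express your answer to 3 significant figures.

q = 178 kJ

q1 (heat water 12.4→100.0 °C): 66.8 × 4.15 × 87.6 = 24284 J
q2 (vaporize at 100 °C): 66.8 × 2252.0 = 150434 J
q3 (heat steam 100.0→124.0 °C): 66.8 × 2.02 × 24.0 = 3238 J
Total: 24284 + 150434 + 3238 = 177956 J = 178 kJ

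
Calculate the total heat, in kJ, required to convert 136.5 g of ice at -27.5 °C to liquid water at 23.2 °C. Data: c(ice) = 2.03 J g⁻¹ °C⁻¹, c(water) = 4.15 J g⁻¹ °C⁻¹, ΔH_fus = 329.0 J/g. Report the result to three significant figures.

q = 65.7 kJ

q1 (heat ice -27.5→0.0 °C): 136.5 × 2.03 × 27.5 = 7620 J
q2 (melt at 0 °C): 136.5 × 329.0 = 44909 J
q3 (heat water 0.0→23.2 °C): 136.5 × 4.15 × 23.2 = 13142 J
Total: 7620 + 44909 + 13142 = 65671 J = 65.7 kJ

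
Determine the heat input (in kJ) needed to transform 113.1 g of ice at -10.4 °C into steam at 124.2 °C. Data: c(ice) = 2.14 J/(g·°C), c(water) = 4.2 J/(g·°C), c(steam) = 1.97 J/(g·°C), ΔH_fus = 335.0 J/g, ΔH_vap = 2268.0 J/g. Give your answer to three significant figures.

q1 (heat ice -10.4→0.0 °C): 113.1 × 2.14 × 10.4 = 2517 J
q2 (melt at 0 °C): 113.1 × 335.0 = 37889 J
q3 (heat water 0.0→100.0 °C): 113.1 × 4.2 × 100.0 = 47502 J
q4 (vaporize at 100 °C): 113.1 × 2268.0 = 256511 J
q5 (heat steam 100.0→124.2 °C): 113.1 × 1.97 × 24.2 = 5392 J
Total: 2517 + 37889 + 47502 + 256511 + 5392 = 349811 J = 350 kJ

q = 350 kJ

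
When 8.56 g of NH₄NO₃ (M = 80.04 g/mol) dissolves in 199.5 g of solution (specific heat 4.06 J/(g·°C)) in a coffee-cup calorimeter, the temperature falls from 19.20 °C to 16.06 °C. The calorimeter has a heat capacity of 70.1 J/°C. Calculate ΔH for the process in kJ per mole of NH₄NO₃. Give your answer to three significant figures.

|ΔT| = |16.06 − 19.20| = 3.14 °C
|q_surr| = (199.5 × 4.06 + 70.1) × 3.14 = 880.07 × 3.14 = 2763 J
n(NH₄NO₃) = 8.56 / 80.04 = 0.1069 mol
Temperature fell, so q_rxn = +|q_surr| = 2.763 kJ
ΔH = q_rxn / n = 25.847 kJ/mol

ΔH = 25.8 kJ/mol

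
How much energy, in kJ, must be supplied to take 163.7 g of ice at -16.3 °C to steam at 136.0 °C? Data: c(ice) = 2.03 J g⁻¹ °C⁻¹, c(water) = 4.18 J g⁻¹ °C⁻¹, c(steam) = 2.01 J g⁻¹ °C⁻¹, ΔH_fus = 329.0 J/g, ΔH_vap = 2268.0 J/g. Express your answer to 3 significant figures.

q = 511 kJ

q1 (heat ice -16.3→0.0 °C): 163.7 × 2.03 × 16.3 = 5417 J
q2 (melt at 0 °C): 163.7 × 329.0 = 53857 J
q3 (heat water 0.0→100.0 °C): 163.7 × 4.18 × 100.0 = 68427 J
q4 (vaporize at 100 °C): 163.7 × 2268.0 = 371272 J
q5 (heat steam 100.0→136.0 °C): 163.7 × 2.01 × 36.0 = 11845 J
Total: 5417 + 53857 + 68427 + 371272 + 11845 = 510818 J = 511 kJ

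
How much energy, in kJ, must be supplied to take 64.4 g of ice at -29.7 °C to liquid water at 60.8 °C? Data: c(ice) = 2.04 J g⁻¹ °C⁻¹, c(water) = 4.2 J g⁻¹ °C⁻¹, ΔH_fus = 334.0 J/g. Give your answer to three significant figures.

q = 41.9 kJ

q1 (heat ice -29.7→0.0 °C): 64.4 × 2.04 × 29.7 = 3902 J
q2 (melt at 0 °C): 64.4 × 334.0 = 21510 J
q3 (heat water 0.0→60.8 °C): 64.4 × 4.2 × 60.8 = 16445 J
Total: 3902 + 21510 + 16445 = 41857 J = 41.9 kJ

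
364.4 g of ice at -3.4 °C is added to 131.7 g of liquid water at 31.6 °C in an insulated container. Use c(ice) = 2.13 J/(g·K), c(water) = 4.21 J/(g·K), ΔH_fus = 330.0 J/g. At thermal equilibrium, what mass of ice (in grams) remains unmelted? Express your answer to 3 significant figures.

Heat to warm all ice to 0 °C: 364.4×2.13×3.4 = 2639.0 J
Heat released by water cooling to 0 °C: 131.7×4.21×31.6 = 17521 J
17521 J < 2639.0 + 364.4×330.0 = 122891.0 J, so not all ice melts; final T = 0 °C.
Heat left for melting: 17521 − 2639.0 = 14882.0 J
Mass melted = 14882.0 / 330.0 = 45.10 g
Ice remaining = 364.4 − 45.10 = 319.30 g

m_ice remaining = 319 g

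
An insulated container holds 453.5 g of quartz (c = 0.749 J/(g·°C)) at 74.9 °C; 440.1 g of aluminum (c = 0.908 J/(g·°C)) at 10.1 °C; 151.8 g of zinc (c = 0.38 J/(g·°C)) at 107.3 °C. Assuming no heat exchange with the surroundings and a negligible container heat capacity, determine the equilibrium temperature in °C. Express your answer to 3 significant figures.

Σ mᵢcᵢ(T − Tᵢ) = 0  ⇒  T = Σ mᵢcᵢTᵢ / Σ mᵢcᵢ
Σ mᵢcᵢ = 453.5×0.749 + 440.1×0.908 + 151.8×0.38 = 796.9663
Σ mᵢcᵢTᵢ = 339.6715×74.9 + 399.6108×10.1 + 57.684×107.3 = 35667
T = 35667 / 796.9663 = 44.75 °C

T_f = 44.8 °C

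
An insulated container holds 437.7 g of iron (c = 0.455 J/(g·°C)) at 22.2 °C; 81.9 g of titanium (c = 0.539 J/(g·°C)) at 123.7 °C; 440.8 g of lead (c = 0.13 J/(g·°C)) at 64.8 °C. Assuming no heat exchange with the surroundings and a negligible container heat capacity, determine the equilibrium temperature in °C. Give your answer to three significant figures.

T_f = 45.2 °C

Σ mᵢcᵢ(T − Tᵢ) = 0  ⇒  T = Σ mᵢcᵢTᵢ / Σ mᵢcᵢ
Σ mᵢcᵢ = 437.7×0.455 + 81.9×0.539 + 440.8×0.13 = 300.6016
Σ mᵢcᵢTᵢ = 199.1535×22.2 + 44.1441×123.7 + 57.304×64.8 = 13595
T = 13595 / 300.6016 = 45.23 °C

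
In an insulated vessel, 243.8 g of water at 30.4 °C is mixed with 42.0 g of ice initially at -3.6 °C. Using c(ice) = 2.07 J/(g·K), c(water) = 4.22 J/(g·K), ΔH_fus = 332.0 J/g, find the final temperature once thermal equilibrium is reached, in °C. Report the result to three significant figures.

Heat to bring ice to 0 °C and melt it: q₁ = 42.0×2.07×3.6 + 42.0×332.0 = 14257 J
Heat the water can supply cooling to 0 °C: 243.8×4.22×30.4 = 31276.6 J > q₁, so all ice melts.
Energy balance: 243.8×4.22×(30.4 − T) = 14257 + 42.0×4.22×(T − 0)
1028.836(30.4 − T) = 14257 + 177.24 T
31276.6 − 14257 = 1206.076 T
T = 17019.6 / 1206.076 = 14.11 °C

T_f = 14.1 °C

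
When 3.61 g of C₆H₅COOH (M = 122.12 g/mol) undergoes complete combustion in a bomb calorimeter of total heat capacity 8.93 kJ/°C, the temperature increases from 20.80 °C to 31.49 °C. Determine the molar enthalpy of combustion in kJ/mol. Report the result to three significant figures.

ΔT = 31.49 − 20.80 = 10.69 °C
q_cal = C_cal × ΔT = 8.93 × 10.69 = 95.4617 kJ
n = 3.61 / 122.12 = 0.02956 mol
q_rxn = −q_cal = -95.4617 kJ
ΔH = -95.4617 / 0.02956 = -3229 kJ/mol

ΔH = -3230 kJ/mol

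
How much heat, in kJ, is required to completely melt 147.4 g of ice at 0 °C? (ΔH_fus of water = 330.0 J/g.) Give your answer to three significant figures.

q = 48.6 kJ

q = m × ΔH_fus = 147.4 × 330.0 = 48640 J = 48.6 kJ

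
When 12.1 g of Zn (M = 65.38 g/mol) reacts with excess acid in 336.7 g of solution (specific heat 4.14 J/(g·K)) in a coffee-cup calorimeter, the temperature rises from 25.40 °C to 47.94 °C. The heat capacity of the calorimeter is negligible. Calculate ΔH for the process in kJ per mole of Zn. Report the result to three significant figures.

|ΔT| = |47.94 − 25.40| = 22.54 °C
|q_surr| = (336.7 × 4.14) × 22.54 = 1393.938 × 22.54 = 31420 J
n(Zn) = 12.1 / 65.38 = 0.1851 mol
Temperature rose, so q_rxn = −|q_surr| = -31.42 kJ
ΔH = q_rxn / n = -169.7 kJ/mol

ΔH = -170 kJ/mol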